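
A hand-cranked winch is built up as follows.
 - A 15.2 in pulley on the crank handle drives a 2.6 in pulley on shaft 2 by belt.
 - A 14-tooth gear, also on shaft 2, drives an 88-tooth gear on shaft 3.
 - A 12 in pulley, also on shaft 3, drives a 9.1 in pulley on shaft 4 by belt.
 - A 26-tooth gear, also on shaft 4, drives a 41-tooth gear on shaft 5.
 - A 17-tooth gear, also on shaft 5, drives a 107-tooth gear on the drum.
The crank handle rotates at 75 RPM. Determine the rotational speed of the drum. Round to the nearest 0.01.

9.27 RPM

belt 2.6/15.2 = 0.17105 → 75/0.17105 = 438.46 RPM
gear mesh 88/14 = 6.2857 → 438.46/6.2857 = 69.755 RPM
belt 9.1/12 = 0.75833 → 69.755/0.75833 = 91.985 RPM
gear mesh 41/26 = 1.5769 → 91.985/1.5769 = 58.332 RPM
gear mesh 107/17 = 6.2941 → 58.332/6.2941 = 9.2677 RPM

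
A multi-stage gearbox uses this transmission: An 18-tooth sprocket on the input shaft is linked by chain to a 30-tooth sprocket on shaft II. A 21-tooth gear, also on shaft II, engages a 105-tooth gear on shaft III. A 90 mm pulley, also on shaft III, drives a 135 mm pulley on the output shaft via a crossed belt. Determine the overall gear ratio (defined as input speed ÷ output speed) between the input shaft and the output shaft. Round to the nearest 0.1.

12.5

Each stage contributes driven/driver: chain 30/18 = 1.6667, gear mesh 105/21 = 5, belt 135/90 = 1.5.
Overall: 1.6667 × 5 × 1.5 = 12.5.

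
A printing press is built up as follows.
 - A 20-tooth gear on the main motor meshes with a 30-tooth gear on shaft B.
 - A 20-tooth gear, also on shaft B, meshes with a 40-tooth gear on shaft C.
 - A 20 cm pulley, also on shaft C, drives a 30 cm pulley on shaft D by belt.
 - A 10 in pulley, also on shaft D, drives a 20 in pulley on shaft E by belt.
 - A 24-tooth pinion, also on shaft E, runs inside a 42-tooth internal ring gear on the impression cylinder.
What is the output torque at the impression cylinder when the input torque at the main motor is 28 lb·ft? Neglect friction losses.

441 lb·ft

After the gear mesh (30/20): 28 × 1.5 = 42 lb·ft
After the gear mesh (40/20): 42 × 2 = 84 lb·ft
After the belt (30/20): 84 × 1.5 = 126 lb·ft
After the belt (20/10): 126 × 2 = 252 lb·ft
After the internal gear (42/24): 252 × 1.75 = 441 lb·ft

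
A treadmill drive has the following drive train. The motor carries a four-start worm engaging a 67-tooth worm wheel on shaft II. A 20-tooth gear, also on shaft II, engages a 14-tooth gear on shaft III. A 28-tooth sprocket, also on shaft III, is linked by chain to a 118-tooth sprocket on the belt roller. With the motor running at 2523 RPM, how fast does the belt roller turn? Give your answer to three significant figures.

the motor → shaft II (worm, 67/4): 2523 ÷ 16.75 = 150.63 RPM
shaft II → shaft III (gear mesh, 14/20): 150.63 ÷ 0.7 = 215.18 RPM
shaft III → the belt roller (chain, 118/28): 215.18 ÷ 4.2143 = 51.06 RPM

51.1 RPM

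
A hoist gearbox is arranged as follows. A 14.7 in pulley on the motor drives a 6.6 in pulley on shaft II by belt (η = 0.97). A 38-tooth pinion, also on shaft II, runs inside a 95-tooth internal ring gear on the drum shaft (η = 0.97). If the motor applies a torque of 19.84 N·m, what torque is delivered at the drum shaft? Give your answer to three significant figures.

belt 6.6/14.7 = 0.44898 → τ = 19.84·0.44898·0.97 = 8.6405 N·m
internal gear 95/38 = 2.5 → τ = 8.6405·2.5·0.97 = 20.953 N·m

21.0 N·m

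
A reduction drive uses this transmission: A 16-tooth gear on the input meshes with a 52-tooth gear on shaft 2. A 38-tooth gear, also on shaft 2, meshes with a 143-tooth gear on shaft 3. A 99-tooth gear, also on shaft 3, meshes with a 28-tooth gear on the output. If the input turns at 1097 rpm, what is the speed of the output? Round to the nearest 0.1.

317.1 rpm

the input → shaft 2 (gear mesh, 52/16): 1097 ÷ 3.25 = 337.54 rpm
shaft 2 → shaft 3 (gear mesh, 143/38): 337.54 ÷ 3.7632 = 89.696 rpm
shaft 3 → the output (gear mesh, 28/99): 89.696 ÷ 0.28283 = 317.14 rpm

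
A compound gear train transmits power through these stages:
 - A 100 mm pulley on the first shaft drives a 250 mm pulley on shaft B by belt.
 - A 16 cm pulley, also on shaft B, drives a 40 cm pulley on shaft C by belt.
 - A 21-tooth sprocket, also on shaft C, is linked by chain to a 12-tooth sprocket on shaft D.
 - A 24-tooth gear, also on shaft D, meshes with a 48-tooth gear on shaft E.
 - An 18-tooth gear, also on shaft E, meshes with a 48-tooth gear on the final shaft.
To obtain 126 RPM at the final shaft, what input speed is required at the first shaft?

Overall ratio R = 2.5 × 2.5 × 0.57143 × 2 × 2.6667 = 19.048.
Required input speed = output speed × R = 126 × 19.048 = 2400 RPM.

2400 RPM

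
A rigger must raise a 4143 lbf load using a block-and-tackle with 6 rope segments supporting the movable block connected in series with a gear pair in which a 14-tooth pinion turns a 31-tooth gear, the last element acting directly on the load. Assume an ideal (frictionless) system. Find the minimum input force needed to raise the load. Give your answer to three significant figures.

Block-and-tackle MA = number of supporting rope parts = 6.
Gear pair MA = 31/14 = 2.2143.
Combined ideal MA = 6 × 2.2143 = 13.286.
Effort = load / MA = 4143 / 13.286 = 311.84 lbf.

312 lbf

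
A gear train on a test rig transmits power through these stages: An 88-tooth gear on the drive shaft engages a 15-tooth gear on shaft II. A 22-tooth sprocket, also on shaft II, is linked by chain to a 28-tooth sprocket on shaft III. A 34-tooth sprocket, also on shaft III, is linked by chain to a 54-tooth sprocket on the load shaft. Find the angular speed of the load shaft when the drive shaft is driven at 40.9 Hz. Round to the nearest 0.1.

118.7 Hz

the drive shaft → shaft II (gear mesh, 15/88): 40.9 ÷ 0.17045 = 239.95 Hz
shaft II → shaft III (chain, 28/22): 239.95 ÷ 1.2727 = 188.53 Hz
shaft III → the load shaft (chain, 54/34): 188.53 ÷ 1.5882 = 118.7 Hz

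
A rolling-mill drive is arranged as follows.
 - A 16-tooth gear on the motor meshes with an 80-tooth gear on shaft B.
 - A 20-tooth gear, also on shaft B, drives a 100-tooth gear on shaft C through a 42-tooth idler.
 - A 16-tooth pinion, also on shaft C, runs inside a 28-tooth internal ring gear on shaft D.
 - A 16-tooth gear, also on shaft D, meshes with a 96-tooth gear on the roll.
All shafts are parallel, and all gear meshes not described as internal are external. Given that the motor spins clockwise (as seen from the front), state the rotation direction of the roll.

the motor → shaft B: external mesh, 1 reversal → CCW.
shaft B → shaft C: driver → idler → driven is 2 external meshes, 2 reversals → CCW.
shaft C → shaft D: internal mesh, same direction → CCW.
shaft D → the roll: external mesh, 1 reversal → CW.
4 reversals in total — an even number — so the roll turns the same way as the motor.

clockwise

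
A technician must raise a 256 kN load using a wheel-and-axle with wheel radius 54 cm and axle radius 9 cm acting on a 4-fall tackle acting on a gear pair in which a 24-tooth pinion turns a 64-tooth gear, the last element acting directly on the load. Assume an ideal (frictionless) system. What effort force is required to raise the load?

4 kN

Wheel-and-axle MA = R/r = 54/9 = 6.
Block-and-tackle MA = number of supporting rope parts = 4.
Gear pair MA = 64/24 = 2.6667.
Combined ideal MA = 6 × 4 × 2.6667 = 64.
Effort = load / MA = 256 / 64 = 4 kN.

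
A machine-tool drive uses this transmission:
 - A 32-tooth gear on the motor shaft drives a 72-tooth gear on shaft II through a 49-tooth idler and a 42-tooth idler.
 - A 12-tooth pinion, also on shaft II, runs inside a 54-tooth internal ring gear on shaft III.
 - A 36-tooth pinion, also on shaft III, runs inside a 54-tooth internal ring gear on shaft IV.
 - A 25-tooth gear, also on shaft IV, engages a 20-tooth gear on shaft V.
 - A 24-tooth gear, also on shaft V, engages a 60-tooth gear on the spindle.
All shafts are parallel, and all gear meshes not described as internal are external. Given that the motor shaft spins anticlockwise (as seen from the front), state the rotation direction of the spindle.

clockwise

the motor shaft → shaft II: driver → idler → idler → driven is 3 external meshes, 3 reversals → CW.
shaft II → shaft III: internal mesh, same direction → CW.
shaft III → shaft IV: internal mesh, same direction → CW.
shaft IV → shaft V: external mesh, 1 reversal → CCW.
shaft V → the spindle: external mesh, 1 reversal → CW.
5 reversals in total — an odd number — so the spindle turns opposite to the motor shaft.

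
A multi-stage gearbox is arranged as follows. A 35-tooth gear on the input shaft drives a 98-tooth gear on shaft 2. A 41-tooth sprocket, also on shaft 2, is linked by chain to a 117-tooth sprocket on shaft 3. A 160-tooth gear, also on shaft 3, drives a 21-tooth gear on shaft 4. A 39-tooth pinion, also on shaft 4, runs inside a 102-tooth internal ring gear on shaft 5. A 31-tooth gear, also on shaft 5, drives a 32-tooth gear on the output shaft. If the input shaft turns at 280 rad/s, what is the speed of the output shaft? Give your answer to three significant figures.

98.9 rad/s

gear mesh 98/35 = 2.8 → 280/2.8 = 100 rad/s
chain 117/41 = 2.8537 → 100/2.8537 = 35.043 rad/s
gear mesh 21/160 = 0.13125 → 35.043/0.13125 = 266.99 rad/s
internal gear 102/39 = 2.6154 → 266.99/2.6154 = 102.09 rad/s
gear mesh 32/31 = 1.0323 → 102.09/1.0323 = 98.895 rad/s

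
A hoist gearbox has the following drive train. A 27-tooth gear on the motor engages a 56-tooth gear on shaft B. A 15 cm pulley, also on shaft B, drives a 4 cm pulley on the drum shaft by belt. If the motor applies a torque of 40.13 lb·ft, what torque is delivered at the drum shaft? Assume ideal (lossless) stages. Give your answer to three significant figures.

22.2 lb·ft

gear mesh 56/27 = 2.0741 → τ = 40.13·2.0741 = 83.233 lb·ft
belt 4/15 = 0.26667 → τ = 83.233·0.26667 = 22.195 lb·ft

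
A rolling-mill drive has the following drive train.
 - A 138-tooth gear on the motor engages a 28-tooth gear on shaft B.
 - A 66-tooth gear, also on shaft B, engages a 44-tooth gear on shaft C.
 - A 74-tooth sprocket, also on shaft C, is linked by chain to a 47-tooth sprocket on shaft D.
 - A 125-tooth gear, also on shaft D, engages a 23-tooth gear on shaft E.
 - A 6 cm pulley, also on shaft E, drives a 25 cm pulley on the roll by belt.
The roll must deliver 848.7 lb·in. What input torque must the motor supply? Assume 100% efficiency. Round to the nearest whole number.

12885 lb·in

Overall ratio R = 0.2029 × 0.66667 × 0.63514 × 0.184 × 4.1667 = 0.065866.
Input torque = output torque / R = 848.7 / 0.065866 = 12885 lb·in.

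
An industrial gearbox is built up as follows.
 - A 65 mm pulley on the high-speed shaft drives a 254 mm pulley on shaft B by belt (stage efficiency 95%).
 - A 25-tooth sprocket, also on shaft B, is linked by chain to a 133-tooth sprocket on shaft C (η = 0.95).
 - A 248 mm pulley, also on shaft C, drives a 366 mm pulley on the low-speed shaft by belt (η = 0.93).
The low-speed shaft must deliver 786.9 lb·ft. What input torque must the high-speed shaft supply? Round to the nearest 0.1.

30.6 lb·ft

Overall ratio R = 3.9077 × 5.32 × 1.4758 = 30.68; overall efficiency η = 0.95 × 0.95 × 0.93 = 0.8393.
Input torque = output torque / (R × η) = 786.9 / (30.68 × 0.8393) = 30.558 lb·ft.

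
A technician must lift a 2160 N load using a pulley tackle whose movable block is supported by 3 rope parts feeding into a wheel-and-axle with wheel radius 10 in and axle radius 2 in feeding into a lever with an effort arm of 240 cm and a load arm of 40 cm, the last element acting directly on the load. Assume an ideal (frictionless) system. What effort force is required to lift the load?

Block-and-tackle MA = number of supporting rope parts = 3.
Wheel-and-axle MA = R/r = 10/2 = 5.
Lever MA = effort arm / load arm = 240/40 = 6.
Combined ideal MA = 3 × 5 × 6 = 90.
Effort = load / MA = 2160 / 90 = 24 N.

24 N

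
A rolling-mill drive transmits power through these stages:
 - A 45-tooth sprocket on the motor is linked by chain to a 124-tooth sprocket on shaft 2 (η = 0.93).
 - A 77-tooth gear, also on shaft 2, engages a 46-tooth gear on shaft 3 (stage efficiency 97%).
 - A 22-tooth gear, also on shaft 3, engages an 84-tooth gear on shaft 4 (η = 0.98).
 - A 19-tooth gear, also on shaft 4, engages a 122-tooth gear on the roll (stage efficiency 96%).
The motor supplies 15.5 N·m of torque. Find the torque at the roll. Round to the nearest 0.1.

530.9 N·m

chain 124/45 = 2.7556 → τ = 15.5·2.7556·0.93 = 39.721 N·m
gear mesh 46/77 = 0.5974 → τ = 39.721·0.5974·0.97 = 23.018 N·m
gear mesh 84/22 = 3.8182 → τ = 23.018·3.8182·0.98 = 86.128 N·m
gear mesh 122/19 = 6.4211 → τ = 86.128·6.4211·0.96 = 530.91 N·m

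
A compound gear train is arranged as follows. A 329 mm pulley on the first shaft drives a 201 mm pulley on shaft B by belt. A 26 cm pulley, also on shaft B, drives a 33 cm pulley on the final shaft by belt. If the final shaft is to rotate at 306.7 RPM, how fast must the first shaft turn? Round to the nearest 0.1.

Overall ratio R = 0.61094 × 1.2692 = 0.77543.
Required input speed = output speed × R = 306.7 × 0.77543 = 237.82 RPM.

237.8 RPM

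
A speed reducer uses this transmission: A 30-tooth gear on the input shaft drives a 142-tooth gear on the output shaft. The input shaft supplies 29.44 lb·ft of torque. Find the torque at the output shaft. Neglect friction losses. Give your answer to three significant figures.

139 lb·ft

gear mesh 142/30 = 4.7333 → τ = 29.44·4.7333 = 139.35 lb·ft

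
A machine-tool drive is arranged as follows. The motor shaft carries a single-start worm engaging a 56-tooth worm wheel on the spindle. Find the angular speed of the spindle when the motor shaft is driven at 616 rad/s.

Worm: ratio = 56/1 = 56, so the spindle turns at 616 / 56 = 11 rad/s.

11 rad/s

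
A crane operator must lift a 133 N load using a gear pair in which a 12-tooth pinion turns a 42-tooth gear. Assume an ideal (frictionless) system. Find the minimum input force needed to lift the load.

Gear pair MA = 42/12 = 3.5.
Effort = load / MA = 133 / 3.5 = 38 N.

38 N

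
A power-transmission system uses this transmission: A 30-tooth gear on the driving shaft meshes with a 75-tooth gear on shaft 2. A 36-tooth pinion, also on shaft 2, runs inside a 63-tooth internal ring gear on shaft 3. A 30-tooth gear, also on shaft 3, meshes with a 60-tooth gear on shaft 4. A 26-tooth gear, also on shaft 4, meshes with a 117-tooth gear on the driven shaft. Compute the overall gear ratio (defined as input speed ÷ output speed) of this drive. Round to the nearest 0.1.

39.4

Each stage contributes driven/driver: gear mesh 75/30 = 2.5, internal gear 63/36 = 1.75, gear mesh 60/30 = 2, gear mesh 117/26 = 4.5.
Overall: 2.5 × 1.75 × 2 × 4.5 = 39.375.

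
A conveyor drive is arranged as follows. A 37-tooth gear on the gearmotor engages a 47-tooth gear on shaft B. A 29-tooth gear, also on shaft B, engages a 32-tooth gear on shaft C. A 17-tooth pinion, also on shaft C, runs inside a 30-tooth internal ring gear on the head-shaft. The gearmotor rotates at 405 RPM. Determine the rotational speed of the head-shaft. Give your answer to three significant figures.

gear mesh 47/37 = 1.2703 → 405/1.2703 = 318.83 RPM
gear mesh 32/29 = 1.1034 → 318.83/1.1034 = 288.94 RPM
internal gear 30/17 = 1.7647 → 288.94/1.7647 = 163.73 RPM

164 RPM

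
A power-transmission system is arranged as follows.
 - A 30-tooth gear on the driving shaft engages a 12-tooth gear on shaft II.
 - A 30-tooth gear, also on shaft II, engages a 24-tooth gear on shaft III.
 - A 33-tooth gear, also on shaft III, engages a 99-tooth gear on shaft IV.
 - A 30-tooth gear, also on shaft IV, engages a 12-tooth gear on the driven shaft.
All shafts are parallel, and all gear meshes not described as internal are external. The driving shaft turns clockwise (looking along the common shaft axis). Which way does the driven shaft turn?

the driving shaft → shaft II: external mesh, 1 reversal → CCW.
shaft II → shaft III: external mesh, 1 reversal → CW.
shaft III → shaft IV: external mesh, 1 reversal → CCW.
shaft IV → the driven shaft: external mesh, 1 reversal → CW.
4 reversals in total — an even number — so the driven shaft turns the same way as the driving shaft.

clockwise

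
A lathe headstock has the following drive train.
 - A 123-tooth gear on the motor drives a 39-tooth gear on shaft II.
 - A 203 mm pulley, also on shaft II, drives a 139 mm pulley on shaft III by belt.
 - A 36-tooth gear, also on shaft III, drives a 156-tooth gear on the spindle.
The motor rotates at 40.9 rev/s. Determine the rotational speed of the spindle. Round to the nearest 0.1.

43.5 rev/s

the motor → shaft II (gear mesh, 39/123): 40.9 ÷ 0.31707 = 128.99 rev/s
shaft II → shaft III (belt, 139/203): 128.99 ÷ 0.68473 = 188.38 rev/s
shaft III → the spindle (gear mesh, 156/36): 188.38 ÷ 4.3333 = 43.473 rev/s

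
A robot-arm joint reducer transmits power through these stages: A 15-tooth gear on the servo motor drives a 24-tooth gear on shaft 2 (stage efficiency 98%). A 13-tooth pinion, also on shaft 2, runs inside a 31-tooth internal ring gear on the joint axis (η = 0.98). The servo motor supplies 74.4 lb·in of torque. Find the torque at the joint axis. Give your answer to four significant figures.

gear mesh 24/15 = 1.6 → τ = 74.4·1.6·0.98 = 116.66 lb·in
internal gear 31/13 = 2.3846 → τ = 116.66·2.3846·0.98 = 272.62 lb·in

272.6 lb·in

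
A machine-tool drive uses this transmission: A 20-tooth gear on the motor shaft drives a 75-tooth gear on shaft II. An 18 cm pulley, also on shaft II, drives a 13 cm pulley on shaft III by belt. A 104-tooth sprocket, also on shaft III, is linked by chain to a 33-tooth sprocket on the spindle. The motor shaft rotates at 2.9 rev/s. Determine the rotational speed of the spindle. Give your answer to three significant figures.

gear mesh 75/20 = 3.75 → 2.9/3.75 = 0.77333 rev/s
belt 13/18 = 0.72222 → 0.77333/0.72222 = 1.0708 rev/s
chain 33/104 = 0.31731 → 1.0708/0.31731 = 3.3745 rev/s

3.37 rev/s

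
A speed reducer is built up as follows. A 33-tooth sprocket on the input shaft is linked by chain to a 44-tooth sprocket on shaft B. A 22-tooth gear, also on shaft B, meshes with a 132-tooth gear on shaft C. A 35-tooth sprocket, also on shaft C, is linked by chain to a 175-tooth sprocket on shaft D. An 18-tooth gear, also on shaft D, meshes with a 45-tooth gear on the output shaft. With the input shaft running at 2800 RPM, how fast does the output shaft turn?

28 RPM

chain 44/33 = 1.3333 → 2800/1.3333 = 2100 RPM
gear mesh 132/22 = 6 → 2100/6 = 350 RPM
chain 175/35 = 5 → 350/5 = 70 RPM
gear mesh 45/18 = 2.5 → 70/2.5 = 28 RPM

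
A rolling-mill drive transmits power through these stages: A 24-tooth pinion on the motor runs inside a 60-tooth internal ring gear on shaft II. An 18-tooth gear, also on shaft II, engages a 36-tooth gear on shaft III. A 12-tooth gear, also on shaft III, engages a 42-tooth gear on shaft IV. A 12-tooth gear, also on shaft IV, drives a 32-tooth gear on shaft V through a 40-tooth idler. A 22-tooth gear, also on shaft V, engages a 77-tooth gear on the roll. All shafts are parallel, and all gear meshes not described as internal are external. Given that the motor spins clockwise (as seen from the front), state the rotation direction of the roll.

counterclockwise

the motor → shaft II: internal mesh, same direction → CW.
shaft II → shaft III: external mesh, 1 reversal → CCW.
shaft III → shaft IV: external mesh, 1 reversal → CW.
shaft IV → shaft V: driver → idler → driven is 2 external meshes, 2 reversals → CW.
shaft V → the roll: external mesh, 1 reversal → CCW.
5 reversals in total — an odd number — so the roll turns opposite to the motor.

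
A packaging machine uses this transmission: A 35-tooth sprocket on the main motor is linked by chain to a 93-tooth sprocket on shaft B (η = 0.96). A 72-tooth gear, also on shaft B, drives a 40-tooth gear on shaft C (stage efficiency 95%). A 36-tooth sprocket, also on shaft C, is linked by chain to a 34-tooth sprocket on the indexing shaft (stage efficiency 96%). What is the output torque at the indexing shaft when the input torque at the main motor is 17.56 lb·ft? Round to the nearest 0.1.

21.4 lb·ft

After the chain (93/35): 17.56 × 2.6571 × 0.96 = 44.793 lb·ft
After the gear mesh (40/72): 44.793 × 0.55556 × 0.95 = 23.641 lb·ft
After the chain (34/36): 23.641 × 0.94444 × 0.96 = 21.434 lb·ft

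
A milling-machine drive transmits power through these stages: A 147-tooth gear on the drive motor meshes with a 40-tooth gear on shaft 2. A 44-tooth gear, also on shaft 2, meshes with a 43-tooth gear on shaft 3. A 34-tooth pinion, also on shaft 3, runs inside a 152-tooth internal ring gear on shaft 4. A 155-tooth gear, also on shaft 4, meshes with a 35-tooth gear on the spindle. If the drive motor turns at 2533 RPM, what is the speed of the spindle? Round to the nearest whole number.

gear mesh 40/147 = 0.27211 → 2533/0.27211 = 9308.8 RPM
gear mesh 43/44 = 0.97727 → 9308.8/0.97727 = 9525.3 RPM
internal gear 152/34 = 4.4706 → 9525.3/4.4706 = 2130.6 RPM
gear mesh 35/155 = 0.22581 → 2130.6/0.22581 = 9435.7 RPM

9436 RPM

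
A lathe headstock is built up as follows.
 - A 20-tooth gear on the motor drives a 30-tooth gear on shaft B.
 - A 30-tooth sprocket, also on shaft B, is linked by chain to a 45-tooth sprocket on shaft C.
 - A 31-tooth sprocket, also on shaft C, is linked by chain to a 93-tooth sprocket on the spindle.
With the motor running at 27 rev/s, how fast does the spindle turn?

gear mesh 30/20 = 1.5 → 27/1.5 = 18 rev/s
chain 45/30 = 1.5 → 18/1.5 = 12 rev/s
chain 93/31 = 3 → 12/3 = 4 rev/s

4 rev/s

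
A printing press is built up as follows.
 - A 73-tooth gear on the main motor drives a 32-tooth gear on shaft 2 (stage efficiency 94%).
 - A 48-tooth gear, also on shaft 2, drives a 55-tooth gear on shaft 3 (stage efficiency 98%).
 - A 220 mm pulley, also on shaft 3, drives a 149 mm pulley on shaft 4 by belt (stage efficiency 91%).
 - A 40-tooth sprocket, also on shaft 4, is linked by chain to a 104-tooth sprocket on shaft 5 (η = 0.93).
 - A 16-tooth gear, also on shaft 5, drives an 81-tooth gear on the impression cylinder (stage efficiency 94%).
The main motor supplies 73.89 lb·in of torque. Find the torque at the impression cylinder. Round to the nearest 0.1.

Gear mesh: ratio = 32/73 = 0.43836; torque at shaft 2 = 73.89 × 0.43836 × 0.94 = 30.447 lb·in.
Gear mesh: ratio = 55/48 = 1.1458; torque at shaft 3 = 30.447 × 1.1458 × 0.98 = 34.189 lb·in.
Belt: ratio = 149/220 = 0.67727; torque at shaft 4 = 34.189 × 0.67727 × 0.91 = 21.071 lb·in.
Chain: ratio = 104/40 = 2.6; torque at shaft 5 = 21.071 × 2.6 × 0.93 = 50.951 lb·in.
Gear mesh: ratio = 81/16 = 5.0625; torque at the impression cylinder = 50.951 × 5.0625 × 0.94 = 242.46 lb·in.

242.5 lb·in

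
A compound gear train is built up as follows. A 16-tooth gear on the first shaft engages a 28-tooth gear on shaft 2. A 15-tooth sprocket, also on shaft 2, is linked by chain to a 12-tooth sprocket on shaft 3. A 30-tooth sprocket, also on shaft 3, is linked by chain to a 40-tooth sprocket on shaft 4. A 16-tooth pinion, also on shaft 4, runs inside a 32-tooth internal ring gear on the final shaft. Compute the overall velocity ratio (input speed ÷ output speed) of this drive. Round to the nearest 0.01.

Each stage contributes driven/driver: gear mesh 28/16 = 1.75, chain 12/15 = 0.8, chain 40/30 = 1.3333, internal gear 32/16 = 2.
Overall: 1.75 × 0.8 × 1.3333 × 2 = 3.7333.

3.73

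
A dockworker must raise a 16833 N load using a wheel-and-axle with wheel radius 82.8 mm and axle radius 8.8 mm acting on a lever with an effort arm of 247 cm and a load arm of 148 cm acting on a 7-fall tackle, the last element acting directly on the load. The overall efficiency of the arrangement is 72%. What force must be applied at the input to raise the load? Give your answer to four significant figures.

Wheel-and-axle MA = R/r = 82.8/8.8 = 9.4091.
Lever MA = effort arm / load arm = 247/148 = 1.6689.
Block-and-tackle MA = number of supporting rope parts = 7.
Combined ideal MA = 9.4091 × 1.6689 × 7 = 109.92.
Actual MA = 109.92 × 0.72 = 79.143.
Effort = load / actual MA = 16833 / 79.143 = 212.69 N.

212.7 N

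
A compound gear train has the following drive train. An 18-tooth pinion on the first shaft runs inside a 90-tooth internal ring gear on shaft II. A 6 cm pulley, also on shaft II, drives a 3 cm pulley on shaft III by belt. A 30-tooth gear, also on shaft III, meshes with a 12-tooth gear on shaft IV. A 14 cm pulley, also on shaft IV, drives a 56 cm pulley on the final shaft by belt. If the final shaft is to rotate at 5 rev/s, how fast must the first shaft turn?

Overall ratio R = 5 × 0.5 × 0.4 × 4 = 4.
Required input speed = output speed × R = 5 × 4 = 20 rev/s.

20 rev/s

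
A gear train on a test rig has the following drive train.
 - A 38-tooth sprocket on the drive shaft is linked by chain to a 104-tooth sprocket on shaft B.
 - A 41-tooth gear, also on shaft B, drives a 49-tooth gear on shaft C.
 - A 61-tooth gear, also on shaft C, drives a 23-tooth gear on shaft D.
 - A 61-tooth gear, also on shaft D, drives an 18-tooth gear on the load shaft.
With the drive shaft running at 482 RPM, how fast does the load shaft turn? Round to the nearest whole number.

1324 RPM

the drive shaft → shaft B (chain, 104/38): 482 ÷ 2.7368 = 176.12 RPM
shaft B → shaft C (gear mesh, 49/41): 176.12 ÷ 1.1951 = 147.36 RPM
shaft C → shaft D (gear mesh, 23/61): 147.36 ÷ 0.37705 = 390.83 RPM
shaft D → the load shaft (gear mesh, 18/61): 390.83 ÷ 0.29508 = 1324.5 RPM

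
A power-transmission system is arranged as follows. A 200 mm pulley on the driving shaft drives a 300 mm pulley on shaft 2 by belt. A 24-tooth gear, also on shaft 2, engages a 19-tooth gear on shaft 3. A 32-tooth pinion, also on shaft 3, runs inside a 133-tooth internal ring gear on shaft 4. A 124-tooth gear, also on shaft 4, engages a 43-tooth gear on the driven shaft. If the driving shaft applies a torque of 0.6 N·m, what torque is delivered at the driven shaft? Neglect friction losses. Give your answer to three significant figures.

1.03 N·m

belt 300/200 = 1.5 → τ = 0.6·1.5 = 0.9 N·m
gear mesh 19/24 = 0.79167 → τ = 0.9·0.79167 = 0.7125 N·m
internal gear 133/32 = 4.1562 → τ = 0.7125·4.1562 = 2.9613 N·m
gear mesh 43/124 = 0.34677 → τ = 2.9613·0.34677 = 1.0269 N·m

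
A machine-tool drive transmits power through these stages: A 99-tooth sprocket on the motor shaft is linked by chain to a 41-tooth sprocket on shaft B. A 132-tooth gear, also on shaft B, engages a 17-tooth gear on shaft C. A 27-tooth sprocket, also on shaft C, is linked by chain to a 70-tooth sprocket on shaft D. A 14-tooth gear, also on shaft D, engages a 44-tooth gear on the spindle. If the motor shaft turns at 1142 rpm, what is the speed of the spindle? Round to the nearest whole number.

chain 41/99 = 0.41414 → 1142/0.41414 = 2757.5 rpm
gear mesh 17/132 = 0.12879 → 2757.5/0.12879 = 21411 rpm
chain 70/27 = 2.5926 → 21411/2.5926 = 8258.6 rpm
gear mesh 44/14 = 3.1429 → 8258.6/3.1429 = 2627.7 rpm

2628 rpm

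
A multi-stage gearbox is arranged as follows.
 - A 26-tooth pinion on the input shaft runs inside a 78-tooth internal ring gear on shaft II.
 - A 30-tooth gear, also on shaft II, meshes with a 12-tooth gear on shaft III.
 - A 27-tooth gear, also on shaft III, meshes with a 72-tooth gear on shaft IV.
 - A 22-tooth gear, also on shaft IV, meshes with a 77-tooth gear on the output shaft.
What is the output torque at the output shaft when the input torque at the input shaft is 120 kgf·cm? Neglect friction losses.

After the internal gear (78/26): 120 × 3 = 360 kgf·cm
After the gear mesh (12/30): 360 × 0.4 = 144 kgf·cm
After the gear mesh (72/27): 144 × 2.6667 = 384 kgf·cm
After the gear mesh (77/22): 384 × 3.5 = 1344 kgf·cm

1344 kgf·cm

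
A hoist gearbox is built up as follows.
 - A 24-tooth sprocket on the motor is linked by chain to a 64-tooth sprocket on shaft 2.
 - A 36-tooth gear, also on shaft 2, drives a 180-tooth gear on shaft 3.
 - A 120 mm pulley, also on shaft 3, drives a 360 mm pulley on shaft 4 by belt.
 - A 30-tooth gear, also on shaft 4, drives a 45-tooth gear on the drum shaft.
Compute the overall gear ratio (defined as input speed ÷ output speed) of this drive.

Each stage contributes driven/driver: chain 64/24 = 2.6667, gear mesh 180/36 = 5, belt 360/120 = 3, gear mesh 45/30 = 1.5.
Overall: 2.6667 × 5 × 3 × 1.5 = 60.

60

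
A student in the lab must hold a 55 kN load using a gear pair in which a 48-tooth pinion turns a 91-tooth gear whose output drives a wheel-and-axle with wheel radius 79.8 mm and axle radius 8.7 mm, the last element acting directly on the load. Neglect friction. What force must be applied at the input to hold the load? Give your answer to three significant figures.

Gear pair MA = 91/48 = 1.8958.
Wheel-and-axle MA = R/r = 79.8/8.7 = 9.1724.
Combined ideal MA = 1.8958 × 9.1724 = 17.389.
Effort = load / MA = 55 / 17.389 = 3.1629 kN.

3.16 kN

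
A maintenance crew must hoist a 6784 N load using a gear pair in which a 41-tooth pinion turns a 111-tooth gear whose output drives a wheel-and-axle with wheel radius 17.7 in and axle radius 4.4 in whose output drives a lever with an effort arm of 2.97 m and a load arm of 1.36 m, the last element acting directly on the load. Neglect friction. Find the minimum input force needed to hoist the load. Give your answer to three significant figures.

Gear pair MA = 111/41 = 2.7073.
Wheel-and-axle MA = R/r = 17.7/4.4 = 4.0227.
Lever MA = effort arm / load arm = 2.97/1.36 = 2.1838.
Combined ideal MA = 2.7073 × 4.0227 × 2.1838 = 23.784.
Effort = load / MA = 6784 / 23.784 = 285.24 N.

285 N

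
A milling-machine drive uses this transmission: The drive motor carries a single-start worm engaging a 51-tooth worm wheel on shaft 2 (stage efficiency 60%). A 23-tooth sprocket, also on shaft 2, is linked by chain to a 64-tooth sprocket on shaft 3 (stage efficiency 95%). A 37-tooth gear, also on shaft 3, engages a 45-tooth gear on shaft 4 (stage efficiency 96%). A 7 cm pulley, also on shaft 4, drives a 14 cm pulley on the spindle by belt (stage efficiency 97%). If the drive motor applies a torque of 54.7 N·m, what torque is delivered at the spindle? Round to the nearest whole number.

10022 N·m

Worm: ratio = 51/1 = 51; torque at shaft 2 = 54.7 × 51 × 0.60 = 1673.8 N·m.
Chain: ratio = 64/23 = 2.7826; torque at shaft 3 = 1673.8 × 2.7826 × 0.95 = 4424.7 N·m.
Gear mesh: ratio = 45/37 = 1.2162; torque at shaft 4 = 4424.7 × 1.2162 × 0.96 = 5166.1 N·m.
Belt: ratio = 14/7 = 2; torque at the spindle = 5166.1 × 2 × 0.97 = 10022 N·m.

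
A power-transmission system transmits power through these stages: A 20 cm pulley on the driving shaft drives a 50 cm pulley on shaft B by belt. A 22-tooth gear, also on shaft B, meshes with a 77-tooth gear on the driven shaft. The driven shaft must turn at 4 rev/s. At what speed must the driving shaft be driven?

35 rev/s

Overall ratio R = 2.5 × 3.5 = 8.75.
Required input speed = output speed × R = 4 × 8.75 = 35 rev/s.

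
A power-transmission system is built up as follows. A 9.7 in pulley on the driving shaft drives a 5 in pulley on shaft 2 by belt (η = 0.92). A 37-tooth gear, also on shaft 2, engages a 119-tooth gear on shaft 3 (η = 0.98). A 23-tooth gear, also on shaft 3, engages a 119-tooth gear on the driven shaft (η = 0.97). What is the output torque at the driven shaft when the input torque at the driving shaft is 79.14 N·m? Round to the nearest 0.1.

Belt: ratio = 5/9.7 = 0.51546; torque at shaft 2 = 79.14 × 0.51546 × 0.92 = 37.53 N·m.
Gear mesh: ratio = 119/37 = 3.2162; torque at shaft 3 = 37.53 × 3.2162 × 0.98 = 118.29 N·m.
Gear mesh: ratio = 119/23 = 5.1739; torque at the driven shaft = 118.29 × 5.1739 × 0.97 = 593.67 N·m.

593.7 N·m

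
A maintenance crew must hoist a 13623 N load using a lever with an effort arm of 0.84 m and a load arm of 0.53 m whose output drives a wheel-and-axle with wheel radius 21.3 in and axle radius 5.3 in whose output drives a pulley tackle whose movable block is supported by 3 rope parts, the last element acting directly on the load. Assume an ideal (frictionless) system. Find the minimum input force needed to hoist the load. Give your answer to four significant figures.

Lever MA = effort arm / load arm = 0.84/0.53 = 1.5849.
Wheel-and-axle MA = R/r = 21.3/5.3 = 4.0189.
Block-and-tackle MA = number of supporting rope parts = 3.
Combined ideal MA = 1.5849 × 4.0189 × 3 = 19.109.
Effort = load / MA = 13623 / 19.109 = 712.93 N.

712.9 N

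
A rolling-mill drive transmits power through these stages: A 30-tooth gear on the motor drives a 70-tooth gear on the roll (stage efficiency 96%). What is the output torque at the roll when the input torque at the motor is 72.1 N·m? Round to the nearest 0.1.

161.5 N·m

gear mesh 70/30 = 2.3333 → τ = 72.1·2.3333·0.96 = 161.5 N·m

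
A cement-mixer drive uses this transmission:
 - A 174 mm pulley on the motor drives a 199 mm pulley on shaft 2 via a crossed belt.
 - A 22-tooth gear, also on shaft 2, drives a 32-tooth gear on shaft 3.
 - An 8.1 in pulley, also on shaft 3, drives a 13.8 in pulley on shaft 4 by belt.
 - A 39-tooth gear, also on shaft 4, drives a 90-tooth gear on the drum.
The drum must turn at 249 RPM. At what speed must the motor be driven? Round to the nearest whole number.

1629 RPM

Overall ratio R = 1.1437 × 1.4545 × 1.7037 × 2.3077 = 6.5404.
Required input speed = output speed × R = 249 × 6.5404 = 1628.6 RPM.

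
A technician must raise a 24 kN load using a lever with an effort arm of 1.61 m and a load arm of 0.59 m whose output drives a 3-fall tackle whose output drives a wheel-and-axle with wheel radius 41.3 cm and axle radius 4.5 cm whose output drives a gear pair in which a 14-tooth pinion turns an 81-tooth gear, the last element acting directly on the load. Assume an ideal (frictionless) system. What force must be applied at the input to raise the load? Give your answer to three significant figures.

Lever MA = effort arm / load arm = 1.61/0.59 = 2.7288.
Block-and-tackle MA = number of supporting rope parts = 3.
Wheel-and-axle MA = R/r = 41.3/4.5 = 9.1778.
Gear pair MA = 81/14 = 5.7857.
Combined ideal MA = 2.7288 × 3 × 9.1778 × 5.7857 = 434.7.
Effort = load / MA = 24 / 434.7 = 0.05521 kN.

0.0552 kN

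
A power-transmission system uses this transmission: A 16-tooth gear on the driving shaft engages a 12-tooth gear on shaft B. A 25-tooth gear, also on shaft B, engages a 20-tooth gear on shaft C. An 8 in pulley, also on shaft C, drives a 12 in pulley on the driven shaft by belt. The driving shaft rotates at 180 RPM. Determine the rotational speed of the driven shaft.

gear mesh 12/16 = 0.75 → 180/0.75 = 240 RPM
gear mesh 20/25 = 0.8 → 240/0.8 = 300 RPM
belt 12/8 = 1.5 → 300/1.5 = 200 RPM

200 RPM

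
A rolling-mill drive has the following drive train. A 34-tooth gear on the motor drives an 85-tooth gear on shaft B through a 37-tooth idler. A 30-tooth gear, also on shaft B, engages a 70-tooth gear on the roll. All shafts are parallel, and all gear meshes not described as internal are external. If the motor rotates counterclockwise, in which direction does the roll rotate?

clockwise

the motor → shaft B: driver → idler → driven is 2 external meshes, 2 reversals → CCW.
shaft B → the roll: external mesh, 1 reversal → CW.
3 reversals in total — an odd number — so the roll turns opposite to the motor.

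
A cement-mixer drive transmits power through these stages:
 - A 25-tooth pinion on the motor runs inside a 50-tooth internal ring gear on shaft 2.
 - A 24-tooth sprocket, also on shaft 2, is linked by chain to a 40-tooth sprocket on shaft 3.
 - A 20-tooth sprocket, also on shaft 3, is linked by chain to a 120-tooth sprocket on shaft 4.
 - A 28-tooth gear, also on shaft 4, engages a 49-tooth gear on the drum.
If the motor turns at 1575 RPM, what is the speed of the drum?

the motor → shaft 2 (internal gear, 50/25): 1575 ÷ 2 = 787.5 RPM
shaft 2 → shaft 3 (chain, 40/24): 787.5 ÷ 1.6667 = 472.5 RPM
shaft 3 → shaft 4 (chain, 120/20): 472.5 ÷ 6 = 78.75 RPM
shaft 4 → the drum (gear mesh, 49/28): 78.75 ÷ 1.75 = 45 RPM

45 RPM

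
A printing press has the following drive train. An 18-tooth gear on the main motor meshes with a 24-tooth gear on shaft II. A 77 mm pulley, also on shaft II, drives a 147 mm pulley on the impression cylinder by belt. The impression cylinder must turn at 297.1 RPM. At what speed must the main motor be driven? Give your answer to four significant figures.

756.3 RPM

Overall ratio R = 1.3333 × 1.9091 = 2.5455.
Required input speed = output speed × R = 297.1 × 2.5455 = 756.25 RPM.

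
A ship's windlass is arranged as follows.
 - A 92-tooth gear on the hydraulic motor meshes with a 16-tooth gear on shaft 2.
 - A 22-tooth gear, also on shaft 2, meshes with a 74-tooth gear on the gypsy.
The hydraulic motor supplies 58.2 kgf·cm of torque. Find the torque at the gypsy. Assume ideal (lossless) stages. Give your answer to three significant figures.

Gear mesh: ratio = 16/92 = 0.17391; torque at shaft 2 = 58.2 × 0.17391 = 10.122 kgf·cm.
Gear mesh: ratio = 74/22 = 3.3636; torque at the gypsy = 10.122 × 3.3636 = 34.046 kgf·cm.

34.0 kgf·cm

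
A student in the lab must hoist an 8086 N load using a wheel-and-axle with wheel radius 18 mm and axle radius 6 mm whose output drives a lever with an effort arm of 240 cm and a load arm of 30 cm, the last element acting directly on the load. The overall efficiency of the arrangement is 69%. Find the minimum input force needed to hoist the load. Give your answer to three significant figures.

488 N

Wheel-and-axle MA = R/r = 18/6 = 3.
Lever MA = effort arm / load arm = 240/30 = 8.
Combined ideal MA = 3 × 8 = 24.
Actual MA = 24 × 0.69 = 16.56.
Effort = load / actual MA = 8086 / 16.56 = 488.29 N.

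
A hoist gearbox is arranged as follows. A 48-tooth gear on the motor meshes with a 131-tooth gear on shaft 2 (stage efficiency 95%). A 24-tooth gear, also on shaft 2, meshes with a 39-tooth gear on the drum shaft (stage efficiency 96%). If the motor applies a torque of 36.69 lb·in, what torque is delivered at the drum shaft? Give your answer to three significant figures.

Gear mesh: ratio = 131/48 = 2.7292; torque at shaft 2 = 36.69 × 2.7292 × 0.95 = 95.126 lb·in.
Gear mesh: ratio = 39/24 = 1.625; torque at the drum shaft = 95.126 × 1.625 × 0.96 = 148.4 lb·in.

148 lb·in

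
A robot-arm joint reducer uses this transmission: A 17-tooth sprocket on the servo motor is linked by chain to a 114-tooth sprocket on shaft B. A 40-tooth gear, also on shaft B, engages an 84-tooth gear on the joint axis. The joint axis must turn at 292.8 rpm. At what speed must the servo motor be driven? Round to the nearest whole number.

4123 rpm

Overall ratio R = 6.7059 × 2.1 = 14.082.
Required input speed = output speed × R = 292.8 × 14.082 = 4123.3 rpm.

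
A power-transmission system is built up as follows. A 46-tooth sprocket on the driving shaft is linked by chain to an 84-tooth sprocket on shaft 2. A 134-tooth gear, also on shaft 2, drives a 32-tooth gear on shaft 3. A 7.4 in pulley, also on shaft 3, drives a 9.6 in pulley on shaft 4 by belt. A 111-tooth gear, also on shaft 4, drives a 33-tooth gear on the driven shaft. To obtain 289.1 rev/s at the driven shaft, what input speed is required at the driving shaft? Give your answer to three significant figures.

48.6 rev/s

Overall ratio R = 1.8261 × 0.23881 × 1.2973 × 0.2973 = 0.16819.
Required input speed = output speed × R = 289.1 × 0.16819 = 48.623 rev/s.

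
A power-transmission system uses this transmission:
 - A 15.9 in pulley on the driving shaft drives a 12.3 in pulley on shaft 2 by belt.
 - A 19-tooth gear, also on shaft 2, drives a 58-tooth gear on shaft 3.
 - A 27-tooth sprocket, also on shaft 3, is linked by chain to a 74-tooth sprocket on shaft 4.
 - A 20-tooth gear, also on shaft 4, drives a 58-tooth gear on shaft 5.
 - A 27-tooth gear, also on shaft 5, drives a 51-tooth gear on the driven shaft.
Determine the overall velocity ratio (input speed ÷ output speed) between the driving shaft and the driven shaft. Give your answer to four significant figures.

35.45

Each stage contributes driven/driver: belt 12.3/15.9 = 0.77358, gear mesh 58/19 = 3.0526, chain 74/27 = 2.7407, gear mesh 58/20 = 2.9, gear mesh 51/27 = 1.8889.
Overall: 0.77358 × 3.0526 × 2.7407 × 2.9 × 1.8889 = 35.453.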